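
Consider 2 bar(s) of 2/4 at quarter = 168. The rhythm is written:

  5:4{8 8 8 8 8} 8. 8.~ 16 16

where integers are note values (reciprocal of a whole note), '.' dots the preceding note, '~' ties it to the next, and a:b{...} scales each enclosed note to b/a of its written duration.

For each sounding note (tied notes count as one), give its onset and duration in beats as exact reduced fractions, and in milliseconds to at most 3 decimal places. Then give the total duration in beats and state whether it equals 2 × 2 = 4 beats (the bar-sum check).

1) 0.0ms=0b +142.857ms=2/5b
2) 142.857ms=2/5b +142.857ms=2/5b
3) 285.714ms=4/5b +142.857ms=2/5b
4) 428.571ms=6/5b +142.857ms=2/5b
5) 571.429ms=8/5b +142.857ms=2/5b
6) 714.286ms=2b +267.857ms=3/4b
7) 982.143ms=11/4b +357.143ms=1b
8) 1339.286ms=15/4b +89.286ms=1/4b
Σ=4b of 4 (168bpm 2/4) — PASS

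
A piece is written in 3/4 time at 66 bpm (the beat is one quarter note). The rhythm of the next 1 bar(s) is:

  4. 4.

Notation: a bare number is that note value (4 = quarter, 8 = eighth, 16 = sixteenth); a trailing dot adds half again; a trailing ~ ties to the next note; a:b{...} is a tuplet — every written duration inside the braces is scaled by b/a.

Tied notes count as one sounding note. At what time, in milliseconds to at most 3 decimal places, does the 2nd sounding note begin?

note 2 onset = 3/2b = 1363.636ms

1. 0.0ms @ 0 + 1363.636ms (3/2)
2. 1363.636ms @ 3/2 + 1363.636ms (3/2)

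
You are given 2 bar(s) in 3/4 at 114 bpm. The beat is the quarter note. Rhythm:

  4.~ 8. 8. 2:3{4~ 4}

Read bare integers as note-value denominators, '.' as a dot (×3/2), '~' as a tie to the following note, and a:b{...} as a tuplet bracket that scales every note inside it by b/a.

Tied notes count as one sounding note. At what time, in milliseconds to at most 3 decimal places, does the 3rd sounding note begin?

1. 0.0ms @ 0 + 1184.211ms (9/4)
2. 1184.211ms @ 9/4 + 394.737ms (3/4)
3. 1578.947ms @ 3 + 1578.947ms (3)

note 3 onset = 3b = 1578.947ms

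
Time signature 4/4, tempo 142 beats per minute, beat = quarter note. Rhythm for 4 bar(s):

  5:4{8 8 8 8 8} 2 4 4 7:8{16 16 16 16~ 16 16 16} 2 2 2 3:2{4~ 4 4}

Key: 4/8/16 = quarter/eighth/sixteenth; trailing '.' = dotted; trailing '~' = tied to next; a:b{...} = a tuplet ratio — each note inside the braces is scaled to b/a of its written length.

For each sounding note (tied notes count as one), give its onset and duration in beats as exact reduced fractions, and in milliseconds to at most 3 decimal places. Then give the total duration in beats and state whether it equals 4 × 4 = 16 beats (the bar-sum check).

1) 0.0ms=0b +169.014ms=2/5b
2) 169.014ms=2/5b +169.014ms=2/5b
3) 338.028ms=4/5b +169.014ms=2/5b
4) 507.042ms=6/5b +169.014ms=2/5b
5) 676.056ms=8/5b +169.014ms=2/5b
6) 845.07ms=2b +845.07ms=2b
7) 1690.141ms=4b +422.535ms=1b
8) 2112.676ms=5b +422.535ms=1b
9) 2535.211ms=6b +120.724ms=2/7b
10) 2655.936ms=44/7b +120.724ms=2/7b
11) 2776.66ms=46/7b +120.724ms=2/7b
12) 2897.384ms=48/7b +241.449ms=4/7b
13) 3138.833ms=52/7b +120.724ms=2/7b
14) 3259.557ms=54/7b +120.724ms=2/7b
15) 3380.282ms=8b +845.07ms=2b
16) 4225.352ms=10b +845.07ms=2b
17) 5070.423ms=12b +845.07ms=2b
18) 5915.493ms=14b +563.38ms=4/3b
19) 6478.873ms=46/3b +281.69ms=2/3b
Σ=16b of 16 (142bpm 4/4) — PASS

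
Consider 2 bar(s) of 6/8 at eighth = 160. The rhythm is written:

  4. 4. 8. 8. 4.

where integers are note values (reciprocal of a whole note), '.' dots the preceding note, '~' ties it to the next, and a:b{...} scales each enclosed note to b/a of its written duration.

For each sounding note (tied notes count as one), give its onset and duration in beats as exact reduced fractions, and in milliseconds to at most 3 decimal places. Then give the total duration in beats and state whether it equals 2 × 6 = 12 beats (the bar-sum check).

1) 0.0ms=0b +1125.0ms=3b
2) 1125.0ms=3b +1125.0ms=3b
3) 2250.0ms=6b +562.5ms=3/2b
4) 2812.5ms=15/2b +562.5ms=3/2b
5) 3375.0ms=9b +1125.0ms=3b
Σ=12b of 12 (160bpm 6/8) — PASS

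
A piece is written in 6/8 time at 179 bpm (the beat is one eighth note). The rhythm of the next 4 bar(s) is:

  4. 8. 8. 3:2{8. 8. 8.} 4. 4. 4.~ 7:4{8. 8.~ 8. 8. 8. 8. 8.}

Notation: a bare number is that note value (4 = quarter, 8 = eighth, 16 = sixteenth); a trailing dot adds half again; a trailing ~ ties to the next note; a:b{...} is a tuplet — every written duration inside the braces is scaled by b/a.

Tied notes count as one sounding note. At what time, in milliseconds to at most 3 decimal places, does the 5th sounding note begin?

note 5 onset = 7b = 2346.369ms

1. 0.0ms @ 0 + 1005.587ms (3)
2. 1005.587ms @ 3 + 502.793ms (3/2)
3. 1508.38ms @ 9/2 + 502.793ms (3/2)
4. 2011.173ms @ 6 + 335.196ms (1)
5. 2346.369ms @ 7 + 335.196ms (1)
6. 2681.564ms @ 8 + 335.196ms (1)
7. 3016.76ms @ 9 + 1005.587ms (3)
8. 4022.346ms @ 12 + 1005.587ms (3)
9. 5027.933ms @ 15 + 1292.897ms (27/7)
10. 6320.83ms @ 132/7 + 574.621ms (12/7)
11. 6895.451ms @ 144/7 + 287.31ms (6/7)
12. 7182.761ms @ 150/7 + 287.31ms (6/7)
13. 7470.072ms @ 156/7 + 287.31ms (6/7)
14. 7757.382ms @ 162/7 + 287.31ms (6/7)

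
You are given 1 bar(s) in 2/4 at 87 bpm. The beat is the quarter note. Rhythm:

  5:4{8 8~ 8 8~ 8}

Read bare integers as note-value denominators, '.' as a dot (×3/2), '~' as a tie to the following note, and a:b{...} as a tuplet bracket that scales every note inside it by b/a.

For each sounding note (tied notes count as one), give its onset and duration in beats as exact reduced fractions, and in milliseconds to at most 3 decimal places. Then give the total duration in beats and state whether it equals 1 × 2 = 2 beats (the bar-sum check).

1) 0.0ms=0b +275.862ms=2/5b
2) 275.862ms=2/5b +551.724ms=4/5b
3) 827.586ms=6/5b +551.724ms=4/5b
Σ=2b of 2 (87bpm 2/4) — PASS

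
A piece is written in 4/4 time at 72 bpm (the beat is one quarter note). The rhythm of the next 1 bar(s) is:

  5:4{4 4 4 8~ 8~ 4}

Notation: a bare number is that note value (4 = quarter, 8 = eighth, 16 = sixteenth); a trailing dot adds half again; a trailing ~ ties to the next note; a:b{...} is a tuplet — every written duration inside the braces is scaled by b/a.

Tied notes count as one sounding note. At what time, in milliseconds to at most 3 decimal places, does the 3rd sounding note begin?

1. 0.0ms @ 0 + 666.667ms (4/5)
2. 666.667ms @ 4/5 + 666.667ms (4/5)
3. 1333.333ms @ 8/5 + 666.667ms (4/5)
4. 2000.0ms @ 12/5 + 1333.333ms (8/5)

note 3 onset = 8/5b = 1333.333ms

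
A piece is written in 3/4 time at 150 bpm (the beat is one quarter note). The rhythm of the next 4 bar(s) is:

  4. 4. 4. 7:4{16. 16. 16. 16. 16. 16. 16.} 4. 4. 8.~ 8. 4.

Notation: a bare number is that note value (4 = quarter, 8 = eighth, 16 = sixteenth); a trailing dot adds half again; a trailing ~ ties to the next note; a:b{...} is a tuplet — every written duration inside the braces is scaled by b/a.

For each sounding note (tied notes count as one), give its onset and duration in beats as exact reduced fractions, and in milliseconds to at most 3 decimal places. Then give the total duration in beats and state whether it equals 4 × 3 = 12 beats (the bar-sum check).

1) 0.0ms=0b +600.0ms=3/2b
2) 600.0ms=3/2b +600.0ms=3/2b
3) 1200.0ms=3b +600.0ms=3/2b
4) 1800.0ms=9/2b +85.714ms=3/14b
5) 1885.714ms=33/7b +85.714ms=3/14b
6) 1971.429ms=69/14b +85.714ms=3/14b
7) 2057.143ms=36/7b +85.714ms=3/14b
8) 2142.857ms=75/14b +85.714ms=3/14b
9) 2228.571ms=39/7b +85.714ms=3/14b
10) 2314.286ms=81/14b +85.714ms=3/14b
11) 2400.0ms=6b +600.0ms=3/2b
12) 3000.0ms=15/2b +600.0ms=3/2b
13) 3600.0ms=9b +600.0ms=3/2b
14) 4200.0ms=21/2b +600.0ms=3/2b
Σ=12b of 12 (150bpm 3/4) — PASS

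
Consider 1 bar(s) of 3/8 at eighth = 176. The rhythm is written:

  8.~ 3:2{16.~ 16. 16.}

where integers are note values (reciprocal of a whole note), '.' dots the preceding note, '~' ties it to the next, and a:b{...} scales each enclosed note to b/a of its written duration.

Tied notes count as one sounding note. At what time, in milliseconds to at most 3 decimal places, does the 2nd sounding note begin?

1. 0.0ms @ 0 + 852.273ms (5/2)
2. 852.273ms @ 5/2 + 170.455ms (1/2)

note 2 onset = 5/2b = 852.273ms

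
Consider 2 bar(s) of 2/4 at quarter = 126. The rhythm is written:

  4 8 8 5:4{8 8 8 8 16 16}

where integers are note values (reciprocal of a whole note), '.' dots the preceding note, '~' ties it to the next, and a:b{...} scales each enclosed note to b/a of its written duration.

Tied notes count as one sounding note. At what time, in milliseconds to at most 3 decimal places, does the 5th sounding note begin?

1. 0.0ms @ 0 + 476.19ms (1)
2. 476.19ms @ 1 + 238.095ms (1/2)
3. 714.286ms @ 3/2 + 238.095ms (1/2)
4. 952.381ms @ 2 + 190.476ms (2/5)
5. 1142.857ms @ 12/5 + 190.476ms (2/5)
6. 1333.333ms @ 14/5 + 190.476ms (2/5)
7. 1523.81ms @ 16/5 + 190.476ms (2/5)
8. 1714.286ms @ 18/5 + 95.238ms (1/5)
9. 1809.524ms @ 19/5 + 95.238ms (1/5)

note 5 onset = 12/5b = 1142.857ms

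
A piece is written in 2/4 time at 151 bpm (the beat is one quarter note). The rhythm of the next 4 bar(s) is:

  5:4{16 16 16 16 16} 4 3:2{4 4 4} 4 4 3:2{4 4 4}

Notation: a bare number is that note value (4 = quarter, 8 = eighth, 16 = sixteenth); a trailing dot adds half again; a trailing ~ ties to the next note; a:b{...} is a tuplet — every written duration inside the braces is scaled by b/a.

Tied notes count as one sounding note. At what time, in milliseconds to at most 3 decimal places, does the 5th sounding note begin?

note 5 onset = 4/5b = 317.881ms

1. 0.0ms @ 0 + 79.47ms (1/5)
2. 79.47ms @ 1/5 + 79.47ms (1/5)
3. 158.94ms @ 2/5 + 79.47ms (1/5)
4. 238.411ms @ 3/5 + 79.47ms (1/5)
5. 317.881ms @ 4/5 + 79.47ms (1/5)
6. 397.351ms @ 1 + 397.351ms (1)
7. 794.702ms @ 2 + 264.901ms (2/3)
8. 1059.603ms @ 8/3 + 264.901ms (2/3)
9. 1324.503ms @ 10/3 + 264.901ms (2/3)
10. 1589.404ms @ 4 + 397.351ms (1)
11. 1986.755ms @ 5 + 397.351ms (1)
12. 2384.106ms @ 6 + 264.901ms (2/3)
13. 2649.007ms @ 20/3 + 264.901ms (2/3)
14. 2913.907ms @ 22/3 + 264.901ms (2/3)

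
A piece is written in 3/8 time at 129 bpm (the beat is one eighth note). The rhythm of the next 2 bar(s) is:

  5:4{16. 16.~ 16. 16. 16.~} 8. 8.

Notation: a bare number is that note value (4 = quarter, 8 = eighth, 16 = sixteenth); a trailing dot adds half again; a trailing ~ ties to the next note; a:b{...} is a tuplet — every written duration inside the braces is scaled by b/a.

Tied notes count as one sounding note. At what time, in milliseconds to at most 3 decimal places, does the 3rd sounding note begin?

note 3 onset = 9/5b = 837.209ms

1. 0.0ms @ 0 + 279.07ms (3/5)
2. 279.07ms @ 3/5 + 558.14ms (6/5)
3. 837.209ms @ 9/5 + 279.07ms (3/5)
4. 1116.279ms @ 12/5 + 976.744ms (21/10)
5. 2093.023ms @ 9/2 + 697.674ms (3/2)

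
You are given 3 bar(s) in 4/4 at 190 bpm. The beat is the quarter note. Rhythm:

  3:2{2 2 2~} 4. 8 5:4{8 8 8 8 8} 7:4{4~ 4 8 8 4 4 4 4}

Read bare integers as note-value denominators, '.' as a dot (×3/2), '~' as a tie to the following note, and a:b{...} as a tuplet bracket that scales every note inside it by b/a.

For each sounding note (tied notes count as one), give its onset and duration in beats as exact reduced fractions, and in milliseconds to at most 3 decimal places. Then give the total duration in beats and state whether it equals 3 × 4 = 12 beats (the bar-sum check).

1) 0.0ms=0b +421.053ms=4/3b
2) 421.053ms=4/3b +421.053ms=4/3b
3) 842.105ms=8/3b +894.737ms=17/6b
4) 1736.842ms=11/2b +157.895ms=1/2b
5) 1894.737ms=6b +126.316ms=2/5b
6) 2021.053ms=32/5b +126.316ms=2/5b
7) 2147.368ms=34/5b +126.316ms=2/5b
8) 2273.684ms=36/5b +126.316ms=2/5b
9) 2400.0ms=38/5b +126.316ms=2/5b
10) 2526.316ms=8b +360.902ms=8/7b
11) 2887.218ms=64/7b +90.226ms=2/7b
12) 2977.444ms=66/7b +90.226ms=2/7b
13) 3067.669ms=68/7b +180.451ms=4/7b
14) 3248.12ms=72/7b +180.451ms=4/7b
15) 3428.571ms=76/7b +180.451ms=4/7b
16) 3609.023ms=80/7b +180.451ms=4/7b
Σ=12b of 12 (190bpm 4/4) — PASS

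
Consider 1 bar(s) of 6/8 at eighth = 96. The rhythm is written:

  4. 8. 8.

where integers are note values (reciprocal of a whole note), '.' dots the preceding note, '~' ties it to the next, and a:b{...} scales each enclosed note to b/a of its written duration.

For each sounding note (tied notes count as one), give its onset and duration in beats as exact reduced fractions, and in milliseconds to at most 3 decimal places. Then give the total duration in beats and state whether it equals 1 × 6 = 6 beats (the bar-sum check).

1) 0.0ms=0b +1875.0ms=3b
2) 1875.0ms=3b +937.5ms=3/2b
3) 2812.5ms=9/2b +937.5ms=3/2b
Σ=6b of 6 (96bpm 6/8) — PASS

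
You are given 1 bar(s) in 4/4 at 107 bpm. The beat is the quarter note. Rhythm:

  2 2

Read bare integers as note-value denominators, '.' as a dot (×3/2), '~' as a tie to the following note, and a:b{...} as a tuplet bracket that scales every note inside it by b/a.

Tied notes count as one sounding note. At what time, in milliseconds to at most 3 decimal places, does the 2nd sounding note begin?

note 2 onset = 2b = 1121.495ms

1. 0.0ms @ 0 + 1121.495ms (2)
2. 1121.495ms @ 2 + 1121.495ms (2)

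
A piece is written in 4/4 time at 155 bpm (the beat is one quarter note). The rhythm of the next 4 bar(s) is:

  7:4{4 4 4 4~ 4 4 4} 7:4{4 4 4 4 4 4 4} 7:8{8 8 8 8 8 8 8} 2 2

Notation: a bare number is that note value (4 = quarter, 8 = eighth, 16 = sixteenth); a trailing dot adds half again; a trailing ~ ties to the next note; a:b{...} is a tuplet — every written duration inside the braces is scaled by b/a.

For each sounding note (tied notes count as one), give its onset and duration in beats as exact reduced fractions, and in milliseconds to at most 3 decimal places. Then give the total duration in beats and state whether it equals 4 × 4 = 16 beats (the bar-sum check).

1) 0.0ms=0b +221.198ms=4/7b
2) 221.198ms=4/7b +221.198ms=4/7b
3) 442.396ms=8/7b +221.198ms=4/7b
4) 663.594ms=12/7b +442.396ms=8/7b
5) 1105.991ms=20/7b +221.198ms=4/7b
6) 1327.189ms=24/7b +221.198ms=4/7b
7) 1548.387ms=4b +221.198ms=4/7b
8) 1769.585ms=32/7b +221.198ms=4/7b
9) 1990.783ms=36/7b +221.198ms=4/7b
10) 2211.982ms=40/7b +221.198ms=4/7b
11) 2433.18ms=44/7b +221.198ms=4/7b
12) 2654.378ms=48/7b +221.198ms=4/7b
13) 2875.576ms=52/7b +221.198ms=4/7b
14) 3096.774ms=8b +221.198ms=4/7b
15) 3317.972ms=60/7b +221.198ms=4/7b
16) 3539.171ms=64/7b +221.198ms=4/7b
17) 3760.369ms=68/7b +221.198ms=4/7b
18) 3981.567ms=72/7b +221.198ms=4/7b
19) 4202.765ms=76/7b +221.198ms=4/7b
20) 4423.963ms=80/7b +221.198ms=4/7b
21) 4645.161ms=12b +774.194ms=2b
22) 5419.355ms=14b +774.194ms=2b
Σ=16b of 16 (155bpm 4/4) — PASS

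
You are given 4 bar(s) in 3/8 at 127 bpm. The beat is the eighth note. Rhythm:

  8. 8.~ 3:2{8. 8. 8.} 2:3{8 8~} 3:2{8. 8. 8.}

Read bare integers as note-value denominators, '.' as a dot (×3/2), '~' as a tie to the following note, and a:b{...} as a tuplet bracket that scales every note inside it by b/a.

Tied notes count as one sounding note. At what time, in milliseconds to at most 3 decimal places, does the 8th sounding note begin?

1. 0.0ms @ 0 + 708.661ms (3/2)
2. 708.661ms @ 3/2 + 1181.102ms (5/2)
3. 1889.764ms @ 4 + 472.441ms (1)
4. 2362.205ms @ 5 + 472.441ms (1)
5. 2834.646ms @ 6 + 708.661ms (3/2)
6. 3543.307ms @ 15/2 + 1181.102ms (5/2)
7. 4724.409ms @ 10 + 472.441ms (1)
8. 5196.85ms @ 11 + 472.441ms (1)

note 8 onset = 11b = 5196.85ms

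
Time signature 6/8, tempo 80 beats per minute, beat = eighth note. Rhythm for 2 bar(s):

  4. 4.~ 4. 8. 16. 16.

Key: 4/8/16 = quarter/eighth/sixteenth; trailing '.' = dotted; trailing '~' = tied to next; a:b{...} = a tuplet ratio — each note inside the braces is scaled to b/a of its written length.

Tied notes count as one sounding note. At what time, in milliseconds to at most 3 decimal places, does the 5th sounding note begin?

note 5 onset = 45/4b = 8437.5ms

1. 0.0ms @ 0 + 2250.0ms (3)
2. 2250.0ms @ 3 + 4500.0ms (6)
3. 6750.0ms @ 9 + 1125.0ms (3/2)
4. 7875.0ms @ 21/2 + 562.5ms (3/4)
5. 8437.5ms @ 45/4 + 562.5ms (3/4)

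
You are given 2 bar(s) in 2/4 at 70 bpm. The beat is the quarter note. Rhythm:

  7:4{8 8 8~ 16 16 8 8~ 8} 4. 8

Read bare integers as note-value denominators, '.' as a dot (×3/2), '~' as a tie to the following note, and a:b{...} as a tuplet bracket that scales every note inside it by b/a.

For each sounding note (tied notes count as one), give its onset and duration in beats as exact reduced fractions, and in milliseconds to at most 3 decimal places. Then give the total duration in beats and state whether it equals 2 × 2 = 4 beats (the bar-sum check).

1) 0.0ms=0b +244.898ms=2/7b
2) 244.898ms=2/7b +244.898ms=2/7b
3) 489.796ms=4/7b +367.347ms=3/7b
4) 857.143ms=1b +122.449ms=1/7b
5) 979.592ms=8/7b +244.898ms=2/7b
6) 1224.49ms=10/7b +489.796ms=4/7b
7) 1714.286ms=2b +1285.714ms=3/2b
8) 3000.0ms=7/2b +428.571ms=1/2b
Σ=4b of 4 (70bpm 2/4) — PASS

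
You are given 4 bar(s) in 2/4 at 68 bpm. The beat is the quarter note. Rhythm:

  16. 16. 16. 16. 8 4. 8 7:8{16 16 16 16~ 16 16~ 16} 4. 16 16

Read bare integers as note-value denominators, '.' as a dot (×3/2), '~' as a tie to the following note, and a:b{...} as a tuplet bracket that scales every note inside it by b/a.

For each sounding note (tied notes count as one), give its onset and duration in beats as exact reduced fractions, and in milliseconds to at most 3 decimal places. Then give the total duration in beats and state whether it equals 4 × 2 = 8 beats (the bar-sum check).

1) 0.0ms=0b +330.882ms=3/8b
2) 330.882ms=3/8b +330.882ms=3/8b
3) 661.765ms=3/4b +330.882ms=3/8b
4) 992.647ms=9/8b +330.882ms=3/8b
5) 1323.529ms=3/2b +441.176ms=1/2b
6) 1764.706ms=2b +1323.529ms=3/2b
7) 3088.235ms=7/2b +441.176ms=1/2b
8) 3529.412ms=4b +252.101ms=2/7b
9) 3781.513ms=30/7b +252.101ms=2/7b
10) 4033.613ms=32/7b +252.101ms=2/7b
11) 4285.714ms=34/7b +504.202ms=4/7b
12) 4789.916ms=38/7b +504.202ms=4/7b
13) 5294.118ms=6b +1323.529ms=3/2b
14) 6617.647ms=15/2b +220.588ms=1/4b
15) 6838.235ms=31/4b +220.588ms=1/4b
Σ=8b of 8 (68bpm 2/4) — PASS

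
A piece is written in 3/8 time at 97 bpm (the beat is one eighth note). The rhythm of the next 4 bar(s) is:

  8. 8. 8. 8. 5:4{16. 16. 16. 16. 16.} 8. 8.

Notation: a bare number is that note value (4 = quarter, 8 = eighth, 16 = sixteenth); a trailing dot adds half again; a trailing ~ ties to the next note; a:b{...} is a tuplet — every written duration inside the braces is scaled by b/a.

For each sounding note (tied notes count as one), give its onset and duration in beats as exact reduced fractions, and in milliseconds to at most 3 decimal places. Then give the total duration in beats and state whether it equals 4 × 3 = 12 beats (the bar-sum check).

1) 0.0ms=0b +927.835ms=3/2b
2) 927.835ms=3/2b +927.835ms=3/2b
3) 1855.67ms=3b +927.835ms=3/2b
4) 2783.505ms=9/2b +927.835ms=3/2b
5) 3711.34ms=6b +371.134ms=3/5b
6) 4082.474ms=33/5b +371.134ms=3/5b
7) 4453.608ms=36/5b +371.134ms=3/5b
8) 4824.742ms=39/5b +371.134ms=3/5b
9) 5195.876ms=42/5b +371.134ms=3/5b
10) 5567.01ms=9b +927.835ms=3/2b
11) 6494.845ms=21/2b +927.835ms=3/2b
Σ=12b of 12 (97bpm 3/8) — PASS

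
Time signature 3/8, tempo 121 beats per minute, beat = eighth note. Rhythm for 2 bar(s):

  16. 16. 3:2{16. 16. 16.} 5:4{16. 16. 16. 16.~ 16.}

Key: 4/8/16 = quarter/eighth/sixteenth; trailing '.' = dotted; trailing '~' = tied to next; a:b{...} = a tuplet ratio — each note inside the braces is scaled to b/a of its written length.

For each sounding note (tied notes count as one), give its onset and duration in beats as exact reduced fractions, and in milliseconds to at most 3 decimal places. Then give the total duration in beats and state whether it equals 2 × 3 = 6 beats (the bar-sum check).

1) 0.0ms=0b +371.901ms=3/4b
2) 371.901ms=3/4b +371.901ms=3/4b
3) 743.802ms=3/2b +247.934ms=1/2b
4) 991.736ms=2b +247.934ms=1/2b
5) 1239.669ms=5/2b +247.934ms=1/2b
6) 1487.603ms=3b +297.521ms=3/5b
7) 1785.124ms=18/5b +297.521ms=3/5b
8) 2082.645ms=21/5b +297.521ms=3/5b
9) 2380.165ms=24/5b +595.041ms=6/5b
Σ=6b of 6 (121bpm 3/8) — PASS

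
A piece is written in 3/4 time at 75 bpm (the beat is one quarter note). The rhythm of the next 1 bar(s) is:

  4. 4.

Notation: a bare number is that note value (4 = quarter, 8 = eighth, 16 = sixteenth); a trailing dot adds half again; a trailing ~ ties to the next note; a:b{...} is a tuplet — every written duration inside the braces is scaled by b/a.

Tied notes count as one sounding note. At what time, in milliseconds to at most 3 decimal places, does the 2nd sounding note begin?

1. 0.0ms @ 0 + 1200.0ms (3/2)
2. 1200.0ms @ 3/2 + 1200.0ms (3/2)

note 2 onset = 3/2b = 1200.0ms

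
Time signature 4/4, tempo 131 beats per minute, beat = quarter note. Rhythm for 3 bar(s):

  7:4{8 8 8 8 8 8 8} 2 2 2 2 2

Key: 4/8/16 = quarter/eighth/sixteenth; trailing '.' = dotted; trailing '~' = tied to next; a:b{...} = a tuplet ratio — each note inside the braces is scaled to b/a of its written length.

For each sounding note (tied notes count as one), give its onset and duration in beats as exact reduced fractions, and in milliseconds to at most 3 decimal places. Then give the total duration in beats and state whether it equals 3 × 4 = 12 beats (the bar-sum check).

1) 0.0ms=0b +130.862ms=2/7b
2) 130.862ms=2/7b +130.862ms=2/7b
3) 261.723ms=4/7b +130.862ms=2/7b
4) 392.585ms=6/7b +130.862ms=2/7b
5) 523.446ms=8/7b +130.862ms=2/7b
6) 654.308ms=10/7b +130.862ms=2/7b
7) 785.169ms=12/7b +130.862ms=2/7b
8) 916.031ms=2b +916.031ms=2b
9) 1832.061ms=4b +916.031ms=2b
10) 2748.092ms=6b +916.031ms=2b
11) 3664.122ms=8b +916.031ms=2b
12) 4580.153ms=10b +916.031ms=2b
Σ=12b of 12 (131bpm 4/4) — PASS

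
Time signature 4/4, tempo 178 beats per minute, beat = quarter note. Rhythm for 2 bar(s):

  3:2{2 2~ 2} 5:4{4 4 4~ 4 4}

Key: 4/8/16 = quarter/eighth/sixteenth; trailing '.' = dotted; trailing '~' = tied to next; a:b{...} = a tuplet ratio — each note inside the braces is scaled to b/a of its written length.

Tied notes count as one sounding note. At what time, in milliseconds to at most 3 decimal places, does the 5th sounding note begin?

1. 0.0ms @ 0 + 449.438ms (4/3)
2. 449.438ms @ 4/3 + 898.876ms (8/3)
3. 1348.315ms @ 4 + 269.663ms (4/5)
4. 1617.978ms @ 24/5 + 269.663ms (4/5)
5. 1887.64ms @ 28/5 + 539.326ms (8/5)
6. 2426.966ms @ 36/5 + 269.663ms (4/5)

note 5 onset = 28/5b = 1887.64ms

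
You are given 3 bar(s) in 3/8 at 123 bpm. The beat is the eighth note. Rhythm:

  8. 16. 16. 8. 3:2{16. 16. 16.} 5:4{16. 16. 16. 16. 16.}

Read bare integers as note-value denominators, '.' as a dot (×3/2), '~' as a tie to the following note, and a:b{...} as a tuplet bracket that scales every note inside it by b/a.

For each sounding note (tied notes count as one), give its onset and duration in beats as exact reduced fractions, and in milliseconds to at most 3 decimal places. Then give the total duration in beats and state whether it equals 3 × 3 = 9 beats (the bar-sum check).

1) 0.0ms=0b +731.707ms=3/2b
2) 731.707ms=3/2b +365.854ms=3/4b
3) 1097.561ms=9/4b +365.854ms=3/4b
4) 1463.415ms=3b +731.707ms=3/2b
5) 2195.122ms=9/2b +243.902ms=1/2b
6) 2439.024ms=5b +243.902ms=1/2b
7) 2682.927ms=11/2b +243.902ms=1/2b
8) 2926.829ms=6b +292.683ms=3/5b
9) 3219.512ms=33/5b +292.683ms=3/5b
10) 3512.195ms=36/5b +292.683ms=3/5b
11) 3804.878ms=39/5b +292.683ms=3/5b
12) 4097.561ms=42/5b +292.683ms=3/5b
Σ=9b of 9 (123bpm 3/8) — PASS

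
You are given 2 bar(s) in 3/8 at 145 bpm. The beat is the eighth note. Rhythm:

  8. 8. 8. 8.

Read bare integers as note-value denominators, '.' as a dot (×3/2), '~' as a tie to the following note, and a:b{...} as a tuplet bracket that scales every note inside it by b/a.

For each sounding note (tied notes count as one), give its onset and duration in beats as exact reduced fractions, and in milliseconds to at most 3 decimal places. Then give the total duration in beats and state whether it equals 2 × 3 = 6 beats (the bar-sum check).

1) 0.0ms=0b +620.69ms=3/2b
2) 620.69ms=3/2b +620.69ms=3/2b
3) 1241.379ms=3b +620.69ms=3/2b
4) 1862.069ms=9/2b +620.69ms=3/2b
Σ=6b of 6 (145bpm 3/8) — PASS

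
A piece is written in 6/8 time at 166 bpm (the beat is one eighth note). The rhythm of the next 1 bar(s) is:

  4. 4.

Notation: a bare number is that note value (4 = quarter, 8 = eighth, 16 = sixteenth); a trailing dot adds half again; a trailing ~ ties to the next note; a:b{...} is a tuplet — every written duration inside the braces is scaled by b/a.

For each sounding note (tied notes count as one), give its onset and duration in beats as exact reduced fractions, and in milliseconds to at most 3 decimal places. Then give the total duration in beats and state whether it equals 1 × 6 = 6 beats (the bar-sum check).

1) 0.0ms=0b +1084.337ms=3b
2) 1084.337ms=3b +1084.337ms=3b
Σ=6b of 6 (166bpm 6/8) — PASS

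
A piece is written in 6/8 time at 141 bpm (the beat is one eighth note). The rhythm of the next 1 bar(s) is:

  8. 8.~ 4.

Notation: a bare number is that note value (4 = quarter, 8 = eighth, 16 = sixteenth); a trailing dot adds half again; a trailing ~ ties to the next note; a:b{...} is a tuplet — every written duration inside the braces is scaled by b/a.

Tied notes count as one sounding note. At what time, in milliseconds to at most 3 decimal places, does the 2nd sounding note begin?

note 2 onset = 3/2b = 638.298ms

1. 0.0ms @ 0 + 638.298ms (3/2)
2. 638.298ms @ 3/2 + 1914.894ms (9/2)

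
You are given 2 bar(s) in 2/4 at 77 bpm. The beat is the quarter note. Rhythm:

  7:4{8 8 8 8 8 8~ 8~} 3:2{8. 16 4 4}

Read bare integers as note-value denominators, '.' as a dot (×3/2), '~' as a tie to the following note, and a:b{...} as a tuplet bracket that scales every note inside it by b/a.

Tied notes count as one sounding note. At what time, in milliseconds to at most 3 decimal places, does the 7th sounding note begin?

1. 0.0ms @ 0 + 222.635ms (2/7)
2. 222.635ms @ 2/7 + 222.635ms (2/7)
3. 445.269ms @ 4/7 + 222.635ms (2/7)
4. 667.904ms @ 6/7 + 222.635ms (2/7)
5. 890.538ms @ 8/7 + 222.635ms (2/7)
6. 1113.173ms @ 10/7 + 834.879ms (15/14)
7. 1948.052ms @ 5/2 + 129.87ms (1/6)
8. 2077.922ms @ 8/3 + 519.481ms (2/3)
9. 2597.403ms @ 10/3 + 519.481ms (2/3)

note 7 onset = 5/2b = 1948.052ms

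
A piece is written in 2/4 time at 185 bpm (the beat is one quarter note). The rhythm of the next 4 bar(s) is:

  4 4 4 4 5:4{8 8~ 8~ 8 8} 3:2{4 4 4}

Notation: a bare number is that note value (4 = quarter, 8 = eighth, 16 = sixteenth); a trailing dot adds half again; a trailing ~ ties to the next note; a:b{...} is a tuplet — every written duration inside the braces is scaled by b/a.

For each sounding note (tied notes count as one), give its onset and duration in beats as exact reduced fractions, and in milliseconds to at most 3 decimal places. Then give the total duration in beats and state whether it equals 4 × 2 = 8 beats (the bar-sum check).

1) 0.0ms=0b +324.324ms=1b
2) 324.324ms=1b +324.324ms=1b
3) 648.649ms=2b +324.324ms=1b
4) 972.973ms=3b +324.324ms=1b
5) 1297.297ms=4b +129.73ms=2/5b
6) 1427.027ms=22/5b +389.189ms=6/5b
7) 1816.216ms=28/5b +129.73ms=2/5b
8) 1945.946ms=6b +216.216ms=2/3b
9) 2162.162ms=20/3b +216.216ms=2/3b
10) 2378.378ms=22/3b +216.216ms=2/3b
Σ=8b of 8 (185bpm 2/4) — PASS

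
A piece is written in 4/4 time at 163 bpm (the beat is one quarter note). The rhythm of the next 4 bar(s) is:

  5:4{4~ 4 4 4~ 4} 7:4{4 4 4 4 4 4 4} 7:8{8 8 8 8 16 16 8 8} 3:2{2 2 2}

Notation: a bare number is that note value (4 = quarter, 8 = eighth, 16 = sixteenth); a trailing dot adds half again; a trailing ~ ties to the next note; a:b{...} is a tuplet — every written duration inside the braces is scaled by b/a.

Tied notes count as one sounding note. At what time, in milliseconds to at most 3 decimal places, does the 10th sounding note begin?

1. 0.0ms @ 0 + 588.957ms (8/5)
2. 588.957ms @ 8/5 + 294.479ms (4/5)
3. 883.436ms @ 12/5 + 588.957ms (8/5)
4. 1472.393ms @ 4 + 210.342ms (4/7)
5. 1682.734ms @ 32/7 + 210.342ms (4/7)
6. 1893.076ms @ 36/7 + 210.342ms (4/7)
7. 2103.418ms @ 40/7 + 210.342ms (4/7)
8. 2313.76ms @ 44/7 + 210.342ms (4/7)
9. 2524.102ms @ 48/7 + 210.342ms (4/7)
10. 2734.443ms @ 52/7 + 210.342ms (4/7)
11. 2944.785ms @ 8 + 210.342ms (4/7)
12. 3155.127ms @ 60/7 + 210.342ms (4/7)
13. 3365.469ms @ 64/7 + 210.342ms (4/7)
14. 3575.811ms @ 68/7 + 210.342ms (4/7)
15. 3786.152ms @ 72/7 + 105.171ms (2/7)
16. 3891.323ms @ 74/7 + 105.171ms (2/7)
17. 3996.494ms @ 76/7 + 210.342ms (4/7)
18. 4206.836ms @ 80/7 + 210.342ms (4/7)
19. 4417.178ms @ 12 + 490.798ms (4/3)
20. 4907.975ms @ 40/3 + 490.798ms (4/3)
21. 5398.773ms @ 44/3 + 490.798ms (4/3)

note 10 onset = 52/7b = 2734.443ms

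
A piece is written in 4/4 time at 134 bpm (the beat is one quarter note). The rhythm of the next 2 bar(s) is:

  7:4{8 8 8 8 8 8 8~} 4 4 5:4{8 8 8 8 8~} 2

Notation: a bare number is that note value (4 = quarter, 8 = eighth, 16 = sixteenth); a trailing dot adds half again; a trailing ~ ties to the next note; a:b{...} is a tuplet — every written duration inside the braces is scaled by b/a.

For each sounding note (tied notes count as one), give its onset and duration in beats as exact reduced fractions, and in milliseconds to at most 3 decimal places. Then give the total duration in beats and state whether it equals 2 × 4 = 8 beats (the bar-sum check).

1) 0.0ms=0b +127.932ms=2/7b
2) 127.932ms=2/7b +127.932ms=2/7b
3) 255.864ms=4/7b +127.932ms=2/7b
4) 383.795ms=6/7b +127.932ms=2/7b
5) 511.727ms=8/7b +127.932ms=2/7b
6) 639.659ms=10/7b +127.932ms=2/7b
7) 767.591ms=12/7b +575.693ms=9/7b
8) 1343.284ms=3b +447.761ms=1b
9) 1791.045ms=4b +179.104ms=2/5b
10) 1970.149ms=22/5b +179.104ms=2/5b
11) 2149.254ms=24/5b +179.104ms=2/5b
12) 2328.358ms=26/5b +179.104ms=2/5b
13) 2507.463ms=28/5b +1074.627ms=12/5b
Σ=8b of 8 (134bpm 4/4) — PASS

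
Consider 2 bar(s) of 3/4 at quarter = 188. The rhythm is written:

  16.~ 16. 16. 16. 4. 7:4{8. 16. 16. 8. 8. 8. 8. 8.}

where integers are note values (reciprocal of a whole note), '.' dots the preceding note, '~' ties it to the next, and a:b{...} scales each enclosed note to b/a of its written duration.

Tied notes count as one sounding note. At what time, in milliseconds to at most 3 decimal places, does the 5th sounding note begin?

1. 0.0ms @ 0 + 239.362ms (3/4)
2. 239.362ms @ 3/4 + 119.681ms (3/8)
3. 359.043ms @ 9/8 + 119.681ms (3/8)
4. 478.723ms @ 3/2 + 478.723ms (3/2)
5. 957.447ms @ 3 + 136.778ms (3/7)
6. 1094.225ms @ 24/7 + 68.389ms (3/14)
7. 1162.614ms @ 51/14 + 68.389ms (3/14)
8. 1231.003ms @ 27/7 + 136.778ms (3/7)
9. 1367.781ms @ 30/7 + 136.778ms (3/7)
10. 1504.559ms @ 33/7 + 136.778ms (3/7)
11. 1641.337ms @ 36/7 + 136.778ms (3/7)
12. 1778.116ms @ 39/7 + 136.778ms (3/7)

note 5 onset = 3b = 957.447ms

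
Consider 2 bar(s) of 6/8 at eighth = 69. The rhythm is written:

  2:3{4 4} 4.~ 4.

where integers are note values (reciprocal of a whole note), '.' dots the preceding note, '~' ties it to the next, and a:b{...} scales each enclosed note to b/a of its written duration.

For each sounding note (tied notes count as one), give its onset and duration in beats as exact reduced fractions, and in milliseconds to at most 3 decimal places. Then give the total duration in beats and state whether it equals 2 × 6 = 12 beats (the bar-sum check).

1) 0.0ms=0b +2608.696ms=3b
2) 2608.696ms=3b +2608.696ms=3b
3) 5217.391ms=6b +5217.391ms=6b
Σ=12b of 12 (69bpm 6/8) — PASS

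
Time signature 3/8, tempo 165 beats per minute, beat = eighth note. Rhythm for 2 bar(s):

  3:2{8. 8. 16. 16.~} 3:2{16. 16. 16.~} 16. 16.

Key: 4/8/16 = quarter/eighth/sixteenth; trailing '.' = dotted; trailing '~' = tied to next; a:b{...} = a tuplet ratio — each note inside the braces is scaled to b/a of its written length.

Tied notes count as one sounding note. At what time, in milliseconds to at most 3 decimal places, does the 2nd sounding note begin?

1. 0.0ms @ 0 + 363.636ms (1)
2. 363.636ms @ 1 + 363.636ms (1)
3. 727.273ms @ 2 + 181.818ms (1/2)
4. 909.091ms @ 5/2 + 363.636ms (1)
5. 1272.727ms @ 7/2 + 181.818ms (1/2)
6. 1454.545ms @ 4 + 454.545ms (5/4)
7. 1909.091ms @ 21/4 + 272.727ms (3/4)

note 2 onset = 1b = 363.636ms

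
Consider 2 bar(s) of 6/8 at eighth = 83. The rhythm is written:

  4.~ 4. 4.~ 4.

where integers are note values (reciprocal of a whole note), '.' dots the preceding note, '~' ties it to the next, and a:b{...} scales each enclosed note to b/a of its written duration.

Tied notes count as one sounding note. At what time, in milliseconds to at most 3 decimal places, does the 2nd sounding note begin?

1. 0.0ms @ 0 + 4337.349ms (6)
2. 4337.349ms @ 6 + 4337.349ms (6)

note 2 onset = 6b = 4337.349ms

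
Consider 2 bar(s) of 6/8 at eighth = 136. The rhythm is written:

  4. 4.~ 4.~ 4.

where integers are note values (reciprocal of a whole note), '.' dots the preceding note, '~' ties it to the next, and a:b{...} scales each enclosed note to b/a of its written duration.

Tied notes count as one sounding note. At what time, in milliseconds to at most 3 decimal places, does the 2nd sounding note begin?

1. 0.0ms @ 0 + 1323.529ms (3)
2. 1323.529ms @ 3 + 3970.588ms (9)

note 2 onset = 3b = 1323.529ms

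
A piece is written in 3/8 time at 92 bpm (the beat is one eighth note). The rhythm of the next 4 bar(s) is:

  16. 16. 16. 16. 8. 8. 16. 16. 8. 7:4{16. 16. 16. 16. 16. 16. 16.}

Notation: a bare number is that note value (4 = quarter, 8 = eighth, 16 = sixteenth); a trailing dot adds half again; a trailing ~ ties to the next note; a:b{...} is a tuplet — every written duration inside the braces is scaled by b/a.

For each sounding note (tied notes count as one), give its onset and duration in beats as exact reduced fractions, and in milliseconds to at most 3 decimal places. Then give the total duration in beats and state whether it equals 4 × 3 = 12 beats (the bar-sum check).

1) 0.0ms=0b +489.13ms=3/4b
2) 489.13ms=3/4b +489.13ms=3/4b
3) 978.261ms=3/2b +489.13ms=3/4b
4) 1467.391ms=9/4b +489.13ms=3/4b
5) 1956.522ms=3b +978.261ms=3/2b
6) 2934.783ms=9/2b +978.261ms=3/2b
7) 3913.043ms=6b +489.13ms=3/4b
8) 4402.174ms=27/4b +489.13ms=3/4b
9) 4891.304ms=15/2b +978.261ms=3/2b
10) 5869.565ms=9b +279.503ms=3/7b
11) 6149.068ms=66/7b +279.503ms=3/7b
12) 6428.571ms=69/7b +279.503ms=3/7b
13) 6708.075ms=72/7b +279.503ms=3/7b
14) 6987.578ms=75/7b +279.503ms=3/7b
15) 7267.081ms=78/7b +279.503ms=3/7b
16) 7546.584ms=81/7b +279.503ms=3/7b
Σ=12b of 12 (92bpm 3/8) — PASS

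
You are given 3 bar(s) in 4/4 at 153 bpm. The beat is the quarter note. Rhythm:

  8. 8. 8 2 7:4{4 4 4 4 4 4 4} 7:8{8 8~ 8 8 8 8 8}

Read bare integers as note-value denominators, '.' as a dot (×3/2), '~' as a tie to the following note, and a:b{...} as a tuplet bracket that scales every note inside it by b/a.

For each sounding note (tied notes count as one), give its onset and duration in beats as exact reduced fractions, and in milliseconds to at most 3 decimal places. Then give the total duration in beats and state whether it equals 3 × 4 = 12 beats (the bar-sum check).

1) 0.0ms=0b +294.118ms=3/4b
2) 294.118ms=3/4b +294.118ms=3/4b
3) 588.235ms=3/2b +196.078ms=1/2b
4) 784.314ms=2b +784.314ms=2b
5) 1568.627ms=4b +224.09ms=4/7b
6) 1792.717ms=32/7b +224.09ms=4/7b
7) 2016.807ms=36/7b +224.09ms=4/7b
8) 2240.896ms=40/7b +224.09ms=4/7b
9) 2464.986ms=44/7b +224.09ms=4/7b
10) 2689.076ms=48/7b +224.09ms=4/7b
11) 2913.165ms=52/7b +224.09ms=4/7b
12) 3137.255ms=8b +224.09ms=4/7b
13) 3361.345ms=60/7b +448.179ms=8/7b
14) 3809.524ms=68/7b +224.09ms=4/7b
15) 4033.613ms=72/7b +224.09ms=4/7b
16) 4257.703ms=76/7b +224.09ms=4/7b
17) 4481.793ms=80/7b +224.09ms=4/7b
Σ=12b of 12 (153bpm 4/4) — PASS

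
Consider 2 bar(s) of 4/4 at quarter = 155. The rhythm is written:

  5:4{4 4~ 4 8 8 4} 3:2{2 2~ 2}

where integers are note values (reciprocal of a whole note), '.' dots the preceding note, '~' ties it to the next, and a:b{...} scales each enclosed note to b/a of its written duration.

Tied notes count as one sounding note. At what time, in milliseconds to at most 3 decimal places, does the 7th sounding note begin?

note 7 onset = 16/3b = 2064.516ms

1. 0.0ms @ 0 + 309.677ms (4/5)
2. 309.677ms @ 4/5 + 619.355ms (8/5)
3. 929.032ms @ 12/5 + 154.839ms (2/5)
4. 1083.871ms @ 14/5 + 154.839ms (2/5)
5. 1238.71ms @ 16/5 + 309.677ms (4/5)
6. 1548.387ms @ 4 + 516.129ms (4/3)
7. 2064.516ms @ 16/3 + 1032.258ms (8/3)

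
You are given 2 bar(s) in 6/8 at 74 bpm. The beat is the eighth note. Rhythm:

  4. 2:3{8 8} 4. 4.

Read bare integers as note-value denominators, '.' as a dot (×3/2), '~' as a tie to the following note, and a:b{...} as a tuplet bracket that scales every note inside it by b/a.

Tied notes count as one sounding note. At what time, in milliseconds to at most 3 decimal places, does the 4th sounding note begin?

1. 0.0ms @ 0 + 2432.432ms (3)
2. 2432.432ms @ 3 + 1216.216ms (3/2)
3. 3648.649ms @ 9/2 + 1216.216ms (3/2)
4. 4864.865ms @ 6 + 2432.432ms (3)
5. 7297.297ms @ 9 + 2432.432ms (3)

note 4 onset = 6b = 4864.865ms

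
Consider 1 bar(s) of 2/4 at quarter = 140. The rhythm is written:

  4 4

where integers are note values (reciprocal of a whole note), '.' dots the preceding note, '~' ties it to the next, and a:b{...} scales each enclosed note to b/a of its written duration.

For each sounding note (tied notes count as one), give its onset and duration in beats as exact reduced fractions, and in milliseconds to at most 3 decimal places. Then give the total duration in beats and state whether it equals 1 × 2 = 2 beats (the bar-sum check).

1) 0.0ms=0b +428.571ms=1b
2) 428.571ms=1b +428.571ms=1b
Σ=2b of 2 (140bpm 2/4) — PASS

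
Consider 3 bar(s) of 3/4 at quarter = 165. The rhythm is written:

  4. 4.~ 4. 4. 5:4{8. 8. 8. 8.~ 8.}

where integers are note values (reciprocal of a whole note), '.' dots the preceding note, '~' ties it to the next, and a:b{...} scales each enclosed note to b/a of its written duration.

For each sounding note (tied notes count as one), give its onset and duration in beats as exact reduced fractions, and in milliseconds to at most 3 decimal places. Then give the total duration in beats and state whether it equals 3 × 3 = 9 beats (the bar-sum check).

1) 0.0ms=0b +545.455ms=3/2b
2) 545.455ms=3/2b +1090.909ms=3b
3) 1636.364ms=9/2b +545.455ms=3/2b
4) 2181.818ms=6b +218.182ms=3/5b
5) 2400.0ms=33/5b +218.182ms=3/5b
6) 2618.182ms=36/5b +218.182ms=3/5b
7) 2836.364ms=39/5b +436.364ms=6/5b
Σ=9b of 9 (165bpm 3/4) — PASS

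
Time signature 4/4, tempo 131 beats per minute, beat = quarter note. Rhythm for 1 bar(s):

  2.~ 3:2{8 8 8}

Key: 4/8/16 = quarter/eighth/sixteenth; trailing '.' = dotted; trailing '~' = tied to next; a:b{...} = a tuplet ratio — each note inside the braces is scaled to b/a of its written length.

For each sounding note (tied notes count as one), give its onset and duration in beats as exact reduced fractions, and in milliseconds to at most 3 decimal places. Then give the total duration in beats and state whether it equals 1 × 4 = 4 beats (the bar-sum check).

1) 0.0ms=0b +1526.718ms=10/3b
2) 1526.718ms=10/3b +152.672ms=1/3b
3) 1679.389ms=11/3b +152.672ms=1/3b
Σ=4b of 4 (131bpm 4/4) — PASS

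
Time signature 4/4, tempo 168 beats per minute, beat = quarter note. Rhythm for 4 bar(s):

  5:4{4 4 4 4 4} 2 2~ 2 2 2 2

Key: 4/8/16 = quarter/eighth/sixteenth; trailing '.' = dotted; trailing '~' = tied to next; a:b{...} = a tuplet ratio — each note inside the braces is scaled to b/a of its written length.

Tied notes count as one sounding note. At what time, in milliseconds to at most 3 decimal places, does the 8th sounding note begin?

1. 0.0ms @ 0 + 285.714ms (4/5)
2. 285.714ms @ 4/5 + 285.714ms (4/5)
3. 571.429ms @ 8/5 + 285.714ms (4/5)
4. 857.143ms @ 12/5 + 285.714ms (4/5)
5. 1142.857ms @ 16/5 + 285.714ms (4/5)
6. 1428.571ms @ 4 + 714.286ms (2)
7. 2142.857ms @ 6 + 1428.571ms (4)
8. 3571.429ms @ 10 + 714.286ms (2)
9. 4285.714ms @ 12 + 714.286ms (2)
10. 5000.0ms @ 14 + 714.286ms (2)

note 8 onset = 10b = 3571.429ms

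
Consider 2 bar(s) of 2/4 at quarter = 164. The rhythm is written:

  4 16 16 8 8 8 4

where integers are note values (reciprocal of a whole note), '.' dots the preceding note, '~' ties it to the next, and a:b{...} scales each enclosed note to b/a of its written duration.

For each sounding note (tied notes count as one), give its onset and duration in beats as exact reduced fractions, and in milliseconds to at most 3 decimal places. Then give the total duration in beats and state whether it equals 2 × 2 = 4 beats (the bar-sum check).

1) 0.0ms=0b +365.854ms=1b
2) 365.854ms=1b +91.463ms=1/4b
3) 457.317ms=5/4b +91.463ms=1/4b
4) 548.78ms=3/2b +182.927ms=1/2b
5) 731.707ms=2b +182.927ms=1/2b
6) 914.634ms=5/2b +182.927ms=1/2b
7) 1097.561ms=3b +365.854ms=1b
Σ=4b of 4 (164bpm 2/4) — PASS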